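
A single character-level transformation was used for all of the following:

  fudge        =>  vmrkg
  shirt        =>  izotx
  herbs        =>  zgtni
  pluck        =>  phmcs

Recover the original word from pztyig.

phrase

f(5)→v(21) and u(20)→m(12) fit y≡15x+24 (mod 26); the inverse of 15 mod 26 is 7. This is an affine cipher: with a=0,…,z=25, each position x becomes (15x+24) mod 26.
Decoding pztyig: p(15)→7·(15−24)≡15=p; z(25)→7·(25−24)≡7=h; t(19)→7·(19−24)≡17=r; y(24)→7·(24−24)≡0=a; i(8)→7·(8−24)≡18=s; g(6)→7·(6−24)≡4=e (all mod 26).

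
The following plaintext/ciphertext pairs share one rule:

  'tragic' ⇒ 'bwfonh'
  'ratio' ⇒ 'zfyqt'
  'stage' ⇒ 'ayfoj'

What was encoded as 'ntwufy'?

format

The shifts repeat in a cycle of length 3: positions 0,1,… shift by +8, +5, +5, then the pattern repeats.
Reversing it on ntwufy: n−8=f, t−5=o, w−5=r, u−8=m, f−5=a, y−5=t.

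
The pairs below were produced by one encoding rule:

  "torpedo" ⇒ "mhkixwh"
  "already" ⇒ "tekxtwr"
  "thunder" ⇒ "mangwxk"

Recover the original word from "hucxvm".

object

Compare letters: t→m is +19, o→h is +19, r→k is +19 — a constant shift. It's a constant shift of +19 (ROT19).
Reversing it on hucxvm: h−19=o, u−19=b, c−19=j, x−19=e, v−19=c, m−19=t.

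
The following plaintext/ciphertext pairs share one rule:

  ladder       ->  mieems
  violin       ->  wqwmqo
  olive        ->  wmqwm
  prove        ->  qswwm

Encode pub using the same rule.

qcc

The shift depends on letter class: consonant l→m is +1, but vowel a→i is +8. Two shifts are in play — +8 for a/e/i/o/u, +1 for every other letter.
Applying it to pub: p(cons)+1=q, u(vowel)+8=c, b(cons)+1=c.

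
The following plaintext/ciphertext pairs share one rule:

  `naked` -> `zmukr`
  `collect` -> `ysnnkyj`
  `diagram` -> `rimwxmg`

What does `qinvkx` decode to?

Treating letters as 0–25, the rule is x ↦ 19x + 12 (mod 26).
Undoing it on qinvkx: q(16)→11·(16−12)≡18=s; i(8)→11·(8−12)≡8=i; n(13)→11·(13−12)≡11=l; v(21)→11·(21−12)≡21=v; k(10)→11·(10−12)≡4=e; x(23)→11·(23−12)≡17=r (all mod 26).

silver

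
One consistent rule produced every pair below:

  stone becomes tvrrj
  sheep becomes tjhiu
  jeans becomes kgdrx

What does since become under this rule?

tkqgj

Letter i (0-indexed) is shifted by i+1, so successive shifts are 1, 2, 3, ….
Applying it to since: s+1=t, i+2=k, n+3=q, c+4=g, e+5=j.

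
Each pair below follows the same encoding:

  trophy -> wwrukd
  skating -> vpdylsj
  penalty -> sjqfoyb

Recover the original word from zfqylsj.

It's a Vigenère-style cipher with numeric key [3,5]: position i shifts by key[i mod 2].
Decoding zfqylsj: z−3=w, f−5=a, q−3=n, y−5=t, l−3=i, s−5=n, j−3=g.

wanting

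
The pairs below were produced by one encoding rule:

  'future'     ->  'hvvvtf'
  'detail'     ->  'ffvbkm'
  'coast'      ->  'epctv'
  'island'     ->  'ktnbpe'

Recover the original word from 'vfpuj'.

Shifts by position in future: pos 0: f→h (+2), pos 1: u→v (+1), pos 2: t→v (+2), pos 3: u→v (+1) — repeating every 2. The shifts repeat in a cycle of length 2: positions 0,1,… shift by +2, +1, then the pattern repeats.
Reversing it on vfpuj: v−2=t, f−1=e, p−2=n, u−1=t, j−2=h.

tenth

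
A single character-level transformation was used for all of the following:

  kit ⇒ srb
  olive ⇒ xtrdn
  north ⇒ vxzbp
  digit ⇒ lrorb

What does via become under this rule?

Two shifts are in play — +9 for a/e/i/o/u, +8 for every other letter.
For via: v(cons)+8=d, i(vowel)+9=r, a(vowel)+9=j.

drj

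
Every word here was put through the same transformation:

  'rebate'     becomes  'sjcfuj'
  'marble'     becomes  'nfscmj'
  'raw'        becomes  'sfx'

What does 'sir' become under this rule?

Vowels shift forward by 5 and consonants shift forward by 1.
For sir: s(cons)+1=t, i(vowel)+5=n, r(cons)+1=s.

tns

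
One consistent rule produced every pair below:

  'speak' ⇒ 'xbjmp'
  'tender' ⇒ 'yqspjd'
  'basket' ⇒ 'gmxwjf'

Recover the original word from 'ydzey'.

It's a Vigenère-style cipher with numeric key [5,12]: position i shifts by key[i mod 2].
Undoing it on ydzey: y−5=t, d−12=r, z−5=u, e−12=s, y−5=t.

trust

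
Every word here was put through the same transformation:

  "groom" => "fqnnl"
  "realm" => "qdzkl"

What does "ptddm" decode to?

queen

Compare letters: g→f is +25, r→q is +25, o→n is +25 — a constant shift. It's a constant shift of +25 (ROT25).
Decoding ptddm: p−25=q, t−25=u, d−25=e, d−25=e, m−25=n.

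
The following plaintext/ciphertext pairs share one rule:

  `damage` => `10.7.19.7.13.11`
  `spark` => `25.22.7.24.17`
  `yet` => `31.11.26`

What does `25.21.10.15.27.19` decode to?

sodium

d is letter #4 and maps to 10: an offset of 6. Each letter is replaced by its alphabet position (a=1..z=26) + 6.
Decoding 25.21.10.15.27.19: 25→(25−6)÷1=19=s, 21→(21−6)÷1=15=o, 10→(10−6)÷1=4=d, 15→(15−6)÷1=9=i, 27→(27−6)÷1=21=u, 19→(19−6)÷1=13=m.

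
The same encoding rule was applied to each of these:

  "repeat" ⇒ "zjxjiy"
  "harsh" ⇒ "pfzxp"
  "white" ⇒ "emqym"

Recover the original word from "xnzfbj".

pirate

The shifts repeat in a cycle of length 2: positions 0,1,… shift by +8, +5, then the pattern repeats.
Reversing it on xnzfbj: x−8=p, n−5=i, z−8=r, f−5=a, b−8=t, j−5=e.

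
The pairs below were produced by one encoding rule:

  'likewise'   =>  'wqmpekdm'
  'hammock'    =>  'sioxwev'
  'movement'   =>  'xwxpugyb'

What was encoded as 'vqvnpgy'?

Shifts by position in likewise: pos 0: l→w (+11), pos 1: i→q (+8), pos 2: k→m (+2), pos 3: e→p (+11), pos 4: w→e (+8), pos 5: i→k (+2) — repeating every 3. The shifts repeat in a cycle of length 3: positions 0,1,… shift by +11, +8, +2, then the pattern repeats.
Reversing it on vqvnpgy: v−11=k, q−8=i, v−2=t, n−11=c, p−8=h, g−2=e, y−11=n.

kitchen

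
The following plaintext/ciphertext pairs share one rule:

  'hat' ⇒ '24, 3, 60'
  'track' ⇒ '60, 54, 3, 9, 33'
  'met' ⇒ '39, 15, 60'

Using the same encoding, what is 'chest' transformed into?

9, 24, 15, 57, 60

The formula is n = 3×(alphabet index, a=1).
For chest: c=3→9, h=8→24, e=5→15, s=19→57, t=20→60.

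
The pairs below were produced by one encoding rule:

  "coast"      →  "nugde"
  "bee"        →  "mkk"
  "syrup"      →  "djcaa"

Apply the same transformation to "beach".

The rule splits by letter class: vowels +6, consonants +11.
For beach: b(cons)+11=m, e(vowel)+6=k, a(vowel)+6=g, c(cons)+11=n, h(cons)+11=s.

mkgns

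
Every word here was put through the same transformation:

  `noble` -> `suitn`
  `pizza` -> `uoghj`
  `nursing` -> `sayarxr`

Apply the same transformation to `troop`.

yxvwy

In noble: n→s is +5, o→u is +6, b→i is +7, l→t is +8 — the shift increases by 1 each position. Letter i (0-indexed) is shifted by i+5, so successive shifts are 5, 6, 7, ….
For troop: t+5=y, r+6=x, o+7=v, o+8=w, p+9=y.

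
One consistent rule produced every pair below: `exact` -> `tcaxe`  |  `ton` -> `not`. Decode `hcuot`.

The output letters match the input read backwards: exact reversed is tcaxe. The word is simply reversed.
Decoding hcuot: then reverse → touch.

touch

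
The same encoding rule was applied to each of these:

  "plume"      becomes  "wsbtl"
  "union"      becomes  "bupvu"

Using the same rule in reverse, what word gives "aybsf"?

Each letter is shifted forward by 7 in the alphabet (a Caesar shift of +7).
Decoding aybsf: a−7=t, y−7=r, b−7=u, s−7=l, f−7=y.

truly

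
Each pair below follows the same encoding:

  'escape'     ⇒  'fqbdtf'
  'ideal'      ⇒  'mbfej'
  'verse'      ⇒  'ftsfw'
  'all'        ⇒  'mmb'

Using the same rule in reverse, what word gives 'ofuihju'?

tighten

The output letters match the input read backwards, each shifted +1: escape reversed is epacse. The word is reversed, then every letter is shifted forward by 1.
Decoding ofuihju: shift back: o−1=n, f−1=e, u−1=t, i−1=h, h−1=g, j−1=i, u−1=t → nethgit; then reverse → tighten.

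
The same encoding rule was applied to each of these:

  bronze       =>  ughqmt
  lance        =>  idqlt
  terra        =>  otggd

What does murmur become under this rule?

zfgzfg

This is an affine cipher: with a=0,…,z=25, each position x becomes (17x+3) mod 26.
Applying it to murmur: m(12)→17·12+3≡25=z; u(20)→17·20+3≡5=f; r(17)→17·17+3≡6=g; m(12)→17·12+3≡25=z; u(20)→17·20+3≡5=f; r(17)→17·17+3≡6=g (all mod 26).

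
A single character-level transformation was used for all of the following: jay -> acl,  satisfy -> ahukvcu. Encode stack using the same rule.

mecvu

The output letters match the input read backwards, each shifted +2: jay reversed is yaj. Two steps: reverse the string, then apply a Caesar shift of +2.
For stack: reverse → kcats; then shift: k+2=m, c+2=e, a+2=c, t+2=v, s+2=u.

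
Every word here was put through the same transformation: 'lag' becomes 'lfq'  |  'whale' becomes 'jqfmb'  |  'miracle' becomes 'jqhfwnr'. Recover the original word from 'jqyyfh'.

The output letters match the input read backwards, each shifted +5: lag reversed is gal. The word is reversed, then every letter is shifted forward by 5.
Undoing it on jqyyfh: shift back: j−5=e, q−5=l, y−5=t, y−5=t, f−5=a, h−5=c → elttac; then reverse → cattle.

cattle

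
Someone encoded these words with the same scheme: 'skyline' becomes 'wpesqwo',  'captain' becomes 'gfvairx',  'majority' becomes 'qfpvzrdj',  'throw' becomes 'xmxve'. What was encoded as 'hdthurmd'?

dynamics

Letter i (0-indexed) is shifted by i+4, so successive shifts are 4, 5, 6, ….
Reversing it on hdthurmd: h−4=d, d−5=y, t−6=n, h−7=a, u−8=m, r−9=i, m−10=c, d−11=s.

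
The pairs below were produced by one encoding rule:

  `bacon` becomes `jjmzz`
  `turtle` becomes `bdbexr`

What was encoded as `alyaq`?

In bacon: b→j is +8, a→j is +9, c→m is +10, o→z is +11 — the shift increases by 1 each position. The shift increases by 1 at each position, starting from +8: 8, 9, 10, ….
Reversing it on alyaq: a−8=s, l−9=c, y−10=o, a−11=p, q−12=e.

scope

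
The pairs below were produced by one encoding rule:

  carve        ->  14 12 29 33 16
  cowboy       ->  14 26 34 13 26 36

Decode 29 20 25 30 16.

c is letter #3 and maps to 14: an offset of 11. Letters become their 1-based position plus 11 (so a→12, b→13, …).
Reversing it on 29 20 25 30 16: 29→(29−11)÷1=18=r, 20→(20−11)÷1=9=i, 25→(25−11)÷1=14=n, 30→(30−11)÷1=19=s, 16→(16−11)÷1=5=e.

rinse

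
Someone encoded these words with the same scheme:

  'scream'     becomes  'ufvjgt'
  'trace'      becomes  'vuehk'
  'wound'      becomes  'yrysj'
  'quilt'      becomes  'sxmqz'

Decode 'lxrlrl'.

jungle

The shift increases by 1 at each position, starting from +2: 2, 3, 4, ….
Undoing it on lxrlrl: l−2=j, x−3=u, r−4=n, l−5=g, r−6=l, l−7=e.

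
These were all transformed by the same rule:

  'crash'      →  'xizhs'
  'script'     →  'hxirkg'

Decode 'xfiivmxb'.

Each pair mirrors across the alphabet (c↔x, r↔i, a↔z): positions sum to 25. Letters are reflected about the middle of the alphabet (position → 25−position): Atbash.
Decoding xfiivmxb: x↔c, f↔u, i↔r, i↔r, v↔e, m↔n, x↔c, b↔y.

currency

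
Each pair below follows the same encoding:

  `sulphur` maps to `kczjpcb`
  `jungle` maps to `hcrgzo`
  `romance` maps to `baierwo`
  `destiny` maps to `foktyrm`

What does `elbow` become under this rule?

Each letter's alphabet position (a=0..z=25) is mapped through 9·x+4 mod 26 — an affine cipher.
On elbow: e(4)→9·4+4≡14=o; l(11)→9·11+4≡25=z; b(1)→9·1+4≡13=n; o(14)→9·14+4≡0=a; w(22)→9·22+4≡20=u (all mod 26).

oznau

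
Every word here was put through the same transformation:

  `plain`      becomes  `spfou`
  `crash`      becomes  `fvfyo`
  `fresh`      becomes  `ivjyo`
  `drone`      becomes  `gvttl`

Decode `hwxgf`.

essay

In plain: p→s is +3, l→p is +4, a→f is +5, i→o is +6 — the shift increases by 1 each position. The shift increases by 1 at each position, starting from +3: 3, 4, 5, ….
Undoing it on hwxgf: h−3=e, w−4=s, x−5=s, g−6=a, f−7=y.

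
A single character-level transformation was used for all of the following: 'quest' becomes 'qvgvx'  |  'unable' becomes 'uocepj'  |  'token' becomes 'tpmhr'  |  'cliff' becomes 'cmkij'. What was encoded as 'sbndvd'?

salary

In quest: q→q is +0, u→v is +1, e→g is +2, s→v is +3 — the shift increases by 1 each position. The shift increases by 1 at each position, starting from +0: 0, 1, 2, ….
Undoing it on sbndvd: s−0=s, b−1=a, n−2=l, d−3=a, v−4=r, d−5=y.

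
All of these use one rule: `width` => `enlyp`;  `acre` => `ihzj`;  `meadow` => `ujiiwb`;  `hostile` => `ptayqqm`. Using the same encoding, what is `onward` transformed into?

wsefzi

The shifts repeat in a cycle of length 2: positions 0,1,… shift by +8, +5, then the pattern repeats.
For onward: o+8=w, n+5=s, w+8=e, a+5=f, r+8=z, d+5=i.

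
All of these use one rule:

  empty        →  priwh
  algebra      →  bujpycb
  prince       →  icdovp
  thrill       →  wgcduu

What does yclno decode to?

e(4)→p(15) and m(12)→r(17) fit y≡23x+1 (mod 26); the inverse of 23 mod 26 is 17. Treating letters as 0–25, the rule is x ↦ 23x + 1 (mod 26).
Reversing it on yclno: y(24)→17·(24−1)≡1=b; c(2)→17·(2−1)≡17=r; l(11)→17·(11−1)≡14=o; n(13)→17·(13−1)≡22=w; o(14)→17·(14−1)≡13=n (all mod 26).

brown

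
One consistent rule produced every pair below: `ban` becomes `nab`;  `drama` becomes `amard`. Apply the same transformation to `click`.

kcilc

The output letters match the input read backwards: ban reversed is nab. The word is simply reversed.
On click: reverse → kcilc.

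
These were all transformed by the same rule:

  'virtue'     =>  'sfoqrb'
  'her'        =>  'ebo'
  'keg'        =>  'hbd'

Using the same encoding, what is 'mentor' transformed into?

Compare letters: v→s is +23, i→f is +23, r→o is +23 — a constant shift. This is a Caesar cipher with shift 23.
For mentor: m+23=j, e+23=b, n+23=k, t+23=q, o+23=l, r+23=o.

jbkqlo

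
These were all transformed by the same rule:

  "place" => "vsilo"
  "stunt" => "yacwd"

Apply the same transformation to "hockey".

In place: p→v is +6, l→s is +7, a→i is +8, c→l is +9 — the shift increases by 1 each position. The shift increases by 1 at each position, starting from +6: 6, 7, 8, ….
Applying it to hockey: h+6=n, o+7=v, c+8=k, k+9=t, e+10=o, y+11=j.

nvktoj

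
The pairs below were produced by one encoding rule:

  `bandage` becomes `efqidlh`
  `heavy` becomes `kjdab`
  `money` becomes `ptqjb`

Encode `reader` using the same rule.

A repeating key of period 2 is used — shifts +3, +5 over and over.
Applying it to reader: r+3=u, e+5=j, a+3=d, d+5=i, e+3=h, r+5=w.

ujdihw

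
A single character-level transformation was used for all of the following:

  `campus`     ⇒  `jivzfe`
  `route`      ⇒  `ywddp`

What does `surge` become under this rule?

In campus: c→j is +7, a→i is +8, m→v is +9, p→z is +10 — the shift increases by 1 each position. Letter i (0-indexed) is shifted by i+7, so successive shifts are 7, 8, 9, ….
For surge: s+7=z, u+8=c, r+9=a, g+10=q, e+11=p.

zcaqp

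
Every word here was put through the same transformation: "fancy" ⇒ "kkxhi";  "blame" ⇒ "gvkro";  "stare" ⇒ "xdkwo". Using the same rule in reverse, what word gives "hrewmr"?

Shifts by position in fancy: pos 0: f→k (+5), pos 1: a→k (+10), pos 2: n→x (+10), pos 3: c→h (+5), pos 4: y→i (+10) — repeating every 3. The shifts repeat in a cycle of length 3: positions 0,1,… shift by +5, +10, +10, then the pattern repeats.
Decoding hrewmr: h−5=c, r−10=h, e−10=u, w−5=r, m−10=c, r−10=h.

church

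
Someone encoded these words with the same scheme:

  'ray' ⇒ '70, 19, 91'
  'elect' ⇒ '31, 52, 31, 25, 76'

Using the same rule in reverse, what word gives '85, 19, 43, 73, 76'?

r(#18)→70 and a(#1)→19: differences scale by 3, so n = 3·pos + 16. With a=1..z=26, the number is 3·pos + 16.
Undoing it on 85, 19, 43, 73, 76: 85→(85−16)÷3=23=w, 19→(19−16)÷3=1=a, 43→(43−16)÷3=9=i, 73→(73−16)÷3=19=s, 76→(76−16)÷3=20=t.

waist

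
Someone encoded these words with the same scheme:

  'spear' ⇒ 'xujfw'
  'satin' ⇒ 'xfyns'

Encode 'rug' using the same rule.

Compare letters: s→x is +5, p→u is +5, e→j is +5 — a constant shift. This is a Caesar cipher with shift 5.
For rug: r+5=w, u+5=z, g+5=l.

wzl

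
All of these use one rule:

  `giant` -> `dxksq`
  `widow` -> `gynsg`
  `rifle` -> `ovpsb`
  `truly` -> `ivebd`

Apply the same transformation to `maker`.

boukw

The output letters match the input read backwards, each shifted +10: giant reversed is tnaig. Read the word backwards and shift each letter +10.
On maker: reverse → rekam; then shift: r+10=b, e+10=o, k+10=u, a+10=k, m+10=w.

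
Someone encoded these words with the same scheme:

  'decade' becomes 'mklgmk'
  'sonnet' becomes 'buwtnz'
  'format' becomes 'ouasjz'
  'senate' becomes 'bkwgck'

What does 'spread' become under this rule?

It's a Vigenère-style cipher with numeric key [9,6]: position i shifts by key[i mod 2].
On spread: s+9=b, p+6=v, r+9=a, e+6=k, a+9=j, d+6=j.

bvakjj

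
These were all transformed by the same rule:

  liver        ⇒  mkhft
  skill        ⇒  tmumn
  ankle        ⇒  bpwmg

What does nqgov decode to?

mount

Shifts by position in liver: pos 0: l→m (+1), pos 1: i→k (+2), pos 2: v→h (+12), pos 3: e→f (+1), pos 4: r→t (+2) — repeating every 3. A repeating key of period 3 is used — shifts +1, +2, +12 over and over.
Undoing it on nqgov: n−1=m, q−2=o, g−12=u, o−1=n, v−2=t.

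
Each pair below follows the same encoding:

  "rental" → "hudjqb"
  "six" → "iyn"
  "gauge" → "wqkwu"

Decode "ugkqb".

equal

Compare letters: r→h is +16, e→u is +16, n→d is +16 — a constant shift. This is a Caesar cipher with shift 16.
Reversing it on ugkqb: u−16=e, g−16=q, k−16=u, q−16=a, b−16=l.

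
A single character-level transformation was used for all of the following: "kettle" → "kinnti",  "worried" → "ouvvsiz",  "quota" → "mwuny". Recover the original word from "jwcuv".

humor

k(10)→k(10) and e(4)→i(8) fit y≡9x+24 (mod 26); the inverse of 9 mod 26 is 3. Each letter's alphabet position (a=0..z=25) is mapped through 9·x+24 mod 26 — an affine cipher.
Decoding jwcuv: j(9)→3·(9−24)≡7=h; w(22)→3·(22−24)≡20=u; c(2)→3·(2−24)≡12=m; u(20)→3·(20−24)≡14=o; v(21)→3·(21−24)≡17=r (all mod 26).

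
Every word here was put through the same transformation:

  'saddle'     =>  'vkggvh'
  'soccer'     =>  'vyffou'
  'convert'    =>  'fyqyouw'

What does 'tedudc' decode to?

quartz

Shifts by position in saddle: pos 0: s→v (+3), pos 1: a→k (+10), pos 2: d→g (+3), pos 3: d→g (+3), pos 4: l→v (+10), pos 5: e→h (+3) — repeating every 3. A repeating key of period 3 is used — shifts +3, +10, +3 over and over.
Decoding tedudc: t−3=q, e−10=u, d−3=a, u−3=r, d−10=t, c−3=z.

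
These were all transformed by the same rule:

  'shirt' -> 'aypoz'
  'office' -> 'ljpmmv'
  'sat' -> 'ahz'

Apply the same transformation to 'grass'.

The output letters match the input read backwards, each shifted +7: shirt reversed is trihs. The word is reversed, then every letter is shifted forward by 7.
Applying it to grass: reverse → ssarg; then shift: s+7=z, s+7=z, a+7=h, r+7=y, g+7=n.

zzhyn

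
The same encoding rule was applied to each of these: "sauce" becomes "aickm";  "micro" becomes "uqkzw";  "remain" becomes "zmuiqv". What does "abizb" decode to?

start

Compare letters: s→a is +8, a→i is +8, u→c is +8 — a constant shift. It's a constant shift of +8 (ROT8).
Reversing it on abizb: a−8=s, b−8=t, i−8=a, z−8=r, b−8=t.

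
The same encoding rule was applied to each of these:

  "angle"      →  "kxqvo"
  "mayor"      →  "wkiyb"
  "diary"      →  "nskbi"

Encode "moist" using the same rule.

Compare letters: a→k is +10, n→x is +10, g→q is +10 — a constant shift. This is a Caesar cipher with shift 10.
On moist: m+10=w, o+10=y, i+10=s, s+10=c, t+10=d.

wyscd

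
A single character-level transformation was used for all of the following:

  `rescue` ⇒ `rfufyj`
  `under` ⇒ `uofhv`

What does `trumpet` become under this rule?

tswptjz

In rescue: r→r is +0, e→f is +1, s→u is +2, c→f is +3 — the shift increases by 1 each position. The shift increases by 1 at each position, starting from +0: 0, 1, 2, ….
Applying it to trumpet: t+0=t, r+1=s, u+2=w, m+3=p, p+4=t, e+5=j, t+6=z.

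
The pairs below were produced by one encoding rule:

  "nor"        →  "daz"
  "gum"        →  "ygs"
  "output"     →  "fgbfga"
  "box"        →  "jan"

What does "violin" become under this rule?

The output letters match the input read backwards, each shifted +12: nor reversed is ron. Read the word backwards and shift each letter +12.
Applying it to violin: reverse → niloiv; then shift: n+12=z, i+12=u, l+12=x, o+12=a, i+12=u, v+12=h.

zuxauh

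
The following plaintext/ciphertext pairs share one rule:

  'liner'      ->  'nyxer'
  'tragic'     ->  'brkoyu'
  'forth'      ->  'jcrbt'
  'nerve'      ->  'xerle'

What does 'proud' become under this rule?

hrcgz

l(11)→n(13) and i(8)→y(24) fit y≡5x+10 (mod 26); the inverse of 5 mod 26 is 21. Each letter's alphabet position (a=0..z=25) is mapped through 5·x+10 mod 26 — an affine cipher.
For proud: p(15)→5·15+10≡7=h; r(17)→5·17+10≡17=r; o(14)→5·14+10≡2=c; u(20)→5·20+10≡6=g; d(3)→5·3+10≡25=z (all mod 26).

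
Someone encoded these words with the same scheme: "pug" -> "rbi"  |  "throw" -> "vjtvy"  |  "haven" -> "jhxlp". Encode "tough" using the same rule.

vvbij

The shift depends on letter class: consonant p→r is +2, but vowel u→b is +7. The rule splits by letter class: vowels +7, consonants +2.
On tough: t(cons)+2=v, o(vowel)+7=v, u(vowel)+7=b, g(cons)+2=i, h(cons)+2=j.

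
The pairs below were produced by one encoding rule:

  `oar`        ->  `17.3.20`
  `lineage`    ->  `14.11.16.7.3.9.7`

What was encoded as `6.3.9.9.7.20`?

o is letter #15 and maps to 17: an offset of 2. Letters become their 1-based position plus 2 (so a→3, b→4, …).
Decoding 6.3.9.9.7.20: 6→(6−2)÷1=4=d, 3→(3−2)÷1=1=a, 9→(9−2)÷1=7=g, 9→(9−2)÷1=7=g, 7→(7−2)÷1=5=e, 20→(20−2)÷1=18=r.

dagger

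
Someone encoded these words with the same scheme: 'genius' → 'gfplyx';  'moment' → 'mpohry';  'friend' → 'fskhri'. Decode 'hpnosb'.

hollow

In genius: g→g is +0, e→f is +1, n→p is +2, i→l is +3 — the shift increases by 1 each position. Letter i (0-indexed) is shifted by i+0, so successive shifts are 0, 1, 2, ….
Undoing it on hpnosb: h−0=h, p−1=o, n−2=l, o−3=l, s−4=o, b−5=w.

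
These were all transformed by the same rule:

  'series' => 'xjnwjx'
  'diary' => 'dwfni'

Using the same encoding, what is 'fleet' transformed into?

The output letters match the input read backwards, each shifted +5: series reversed is seires. Two steps: reverse the string, then apply a Caesar shift of +5.
Applying it to fleet: reverse → teelf; then shift: t+5=y, e+5=j, e+5=j, l+5=q, f+5=k.

yjjqk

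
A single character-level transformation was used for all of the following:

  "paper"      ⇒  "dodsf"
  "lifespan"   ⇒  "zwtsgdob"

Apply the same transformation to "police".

dczwqs

Every letter moves 14 places later in the alphabet, wrapping around z→a.
On police: p+14=d, o+14=c, l+14=z, i+14=w, c+14=q, e+14=s.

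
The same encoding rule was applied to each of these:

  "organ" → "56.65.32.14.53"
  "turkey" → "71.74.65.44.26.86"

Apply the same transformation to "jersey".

41.26.65.68.26.86

o(#15)→56 and r(#18)→65: differences scale by 3, so n = 3·pos + 11. Each letter becomes 3×(its alphabet position, a=1..z=26) + 11.
On jersey: j=10→41, e=5→26, r=18→65, s=19→68, e=5→26, y=25→86.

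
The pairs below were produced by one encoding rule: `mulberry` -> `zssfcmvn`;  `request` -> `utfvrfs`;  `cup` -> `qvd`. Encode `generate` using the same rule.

fubsfofh

The output letters match the input read backwards, each shifted +1: mulberry reversed is yrreblum. Two steps: reverse the string, then apply a Caesar shift of +1.
Applying it to generate: reverse → etareneg; then shift: e+1=f, t+1=u, a+1=b, r+1=s, e+1=f, n+1=o, e+1=f, g+1=h.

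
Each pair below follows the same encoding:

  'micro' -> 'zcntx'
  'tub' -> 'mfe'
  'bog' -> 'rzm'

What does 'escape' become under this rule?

palndp

The output letters match the input read backwards, each shifted +11: micro reversed is orcim. Read the word backwards and shift each letter +11.
On escape: reverse → epacse; then shift: e+11=p, p+11=a, a+11=l, c+11=n, s+11=d, e+11=p.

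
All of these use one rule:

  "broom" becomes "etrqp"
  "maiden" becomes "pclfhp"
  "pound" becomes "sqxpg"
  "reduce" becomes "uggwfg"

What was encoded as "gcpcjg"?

It's a Vigenère-style cipher with numeric key [3,2]: position i shifts by key[i mod 2].
Undoing it on gcpcjg: g−3=d, c−2=a, p−3=m, c−2=a, j−3=g, g−2=e.

damage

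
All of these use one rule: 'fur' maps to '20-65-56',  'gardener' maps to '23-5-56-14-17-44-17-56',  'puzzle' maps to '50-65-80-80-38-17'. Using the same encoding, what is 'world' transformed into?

f(#6)→20 and u(#21)→65: differences scale by 3, so n = 3·pos + 2. With a=1..z=26, the number is 3·pos + 2.
On world: w=23→71, o=15→47, r=18→56, l=12→38, d=4→14.

71-47-56-38-14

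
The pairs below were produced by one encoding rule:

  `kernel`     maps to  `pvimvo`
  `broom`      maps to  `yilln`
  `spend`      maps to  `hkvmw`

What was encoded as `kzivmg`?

Each letter is replaced by its mirror in the alphabet: a↔z, b↔y, c↔x, and so on (the Atbash cipher).
Reversing it on kzivmg: k↔p, z↔a, i↔r, v↔e, m↔n, g↔t.

parent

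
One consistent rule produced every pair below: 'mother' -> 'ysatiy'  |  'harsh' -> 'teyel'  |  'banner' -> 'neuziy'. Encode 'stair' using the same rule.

exhuv

Shifts by position in mother: pos 0: m→y (+12), pos 1: o→s (+4), pos 2: t→a (+7), pos 3: h→t (+12), pos 4: e→i (+4), pos 5: r→y (+7) — repeating every 3. It's a Vigenère-style cipher with numeric key [12,4,7]: position i shifts by key[i mod 3].
Applying it to stair: s+12=e, t+4=x, a+7=h, i+12=u, r+4=v.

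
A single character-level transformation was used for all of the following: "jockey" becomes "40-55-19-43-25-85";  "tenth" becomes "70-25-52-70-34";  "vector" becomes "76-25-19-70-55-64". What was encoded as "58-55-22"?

j(#10)→40 and o(#15)→55: differences scale by 3, so n = 3·pos + 10. The formula is n = 3×(alphabet index, a=1) + 10.
Reversing it on 58-55-22: 58→(58−10)÷3=16=p, 55→(55−10)÷3=15=o, 22→(22−10)÷3=4=d.

pod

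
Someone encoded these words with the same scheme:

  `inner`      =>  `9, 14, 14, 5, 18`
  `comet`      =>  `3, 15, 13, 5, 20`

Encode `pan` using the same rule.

i is letter #9 and maps to 9: an offset of 0. Letters become their 1-indexed alphabet positions: a=1 … z=26.
On pan: p=16→16, a=1→1, n=14→14.

16, 1, 14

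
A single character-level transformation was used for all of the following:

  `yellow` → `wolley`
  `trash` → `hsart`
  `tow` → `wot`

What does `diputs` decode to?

stupid

The output letters match the input read backwards: yellow reversed is wolley. It's just the letters in reverse order.
Undoing it on diputs: then reverse → stupid.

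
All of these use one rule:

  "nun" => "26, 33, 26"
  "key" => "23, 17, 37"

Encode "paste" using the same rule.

28, 13, 31, 32, 17

Letters become their 1-based position plus 12 (so a→13, b→14, …).
Applying it to paste: p=16→28, a=1→13, s=19→31, t=20→32, e=5→17.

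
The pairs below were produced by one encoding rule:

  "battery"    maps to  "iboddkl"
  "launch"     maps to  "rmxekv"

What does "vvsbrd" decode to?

The output letters match the input read backwards, each shifted +10: battery reversed is yrettab. Read the word backwards and shift each letter +10.
Reversing it on vvsbrd: shift back: v−10=l, v−10=l, s−10=i, b−10=r, r−10=h, d−10=t → llirht; then reverse → thrill.

thrill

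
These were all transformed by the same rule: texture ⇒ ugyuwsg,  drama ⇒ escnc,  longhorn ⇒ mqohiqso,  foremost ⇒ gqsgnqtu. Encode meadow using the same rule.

ngceqx

The shift depends on letter class: consonant t→u is +1, but vowel e→g is +2. Two shifts are in play — +2 for a/e/i/o/u, +1 for every other letter.
On meadow: m(cons)+1=n, e(vowel)+2=g, a(vowel)+2=c, d(cons)+1=e, o(vowel)+2=q, w(cons)+1=x.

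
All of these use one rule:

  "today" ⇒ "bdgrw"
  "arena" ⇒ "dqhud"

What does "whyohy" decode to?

The output letters match the input read backwards, each shifted +3: today reversed is yadot. Read the word backwards and shift each letter +3.
Reversing it on whyohy: shift back: w−3=t, h−3=e, y−3=v, o−3=l, h−3=e, y−3=v → tevlev; then reverse → velvet.

velvet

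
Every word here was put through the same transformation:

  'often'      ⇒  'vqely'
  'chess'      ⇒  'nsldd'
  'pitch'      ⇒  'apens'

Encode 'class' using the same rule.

nwhdd

The rule splits by letter class: vowels +7, consonants +11.
Applying it to class: c(cons)+11=n, l(cons)+11=w, a(vowel)+7=h, s(cons)+11=d, s(cons)+11=d.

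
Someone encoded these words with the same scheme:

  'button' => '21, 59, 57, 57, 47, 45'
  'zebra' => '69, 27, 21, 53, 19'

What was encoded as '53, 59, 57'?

Each letter becomes 2×(its alphabet position, a=1..z=26) + 17.
Reversing it on 53, 59, 57: 53→(53−17)÷2=18=r, 59→(59−17)÷2=21=u, 57→(57−17)÷2=20=t.

rut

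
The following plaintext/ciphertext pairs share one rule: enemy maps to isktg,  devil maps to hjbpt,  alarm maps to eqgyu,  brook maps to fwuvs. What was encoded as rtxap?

In enemy: e→i is +4, n→s is +5, e→k is +6, m→t is +7 — the shift increases by 1 each position. The shift increases by 1 at each position, starting from +4: 4, 5, 6, ….
Reversing it on rtxap: r−4=n, t−5=o, x−6=r, a−7=t, p−8=h.

north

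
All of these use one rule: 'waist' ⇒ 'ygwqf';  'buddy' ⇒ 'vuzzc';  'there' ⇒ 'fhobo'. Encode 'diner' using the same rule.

zwtob

w(22)→y(24) and a(0)→g(6) fit y≡15x+6 (mod 26); the inverse of 15 mod 26 is 7. This is an affine cipher: with a=0,…,z=25, each position x becomes (15x+6) mod 26.
Applying it to diner: d(3)→15·3+6≡25=z; i(8)→15·8+6≡22=w; n(13)→15·13+6≡19=t; e(4)→15·4+6≡14=o; r(17)→15·17+6≡1=b (all mod 26).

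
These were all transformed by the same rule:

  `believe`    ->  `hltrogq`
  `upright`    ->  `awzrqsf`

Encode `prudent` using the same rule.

In believe: b→h is +6, e→l is +7, l→t is +8, i→r is +9 — the shift increases by 1 each position. Each letter shifts forward by (position + 6), i.e. 6, 7, 8, … — the shift grows by one for each successive letter.
For prudent: p+6=v, r+7=y, u+8=c, d+9=m, e+10=o, n+11=y, t+12=f.

vycmoyf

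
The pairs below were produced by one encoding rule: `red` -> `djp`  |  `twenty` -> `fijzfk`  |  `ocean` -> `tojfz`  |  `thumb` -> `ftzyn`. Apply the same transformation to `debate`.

pjnffj

The shift depends on letter class: consonant r→d is +12, but vowel e→j is +5. Two shifts are in play — +5 for a/e/i/o/u, +12 for every other letter.
For debate: d(cons)+12=p, e(vowel)+5=j, b(cons)+12=n, a(vowel)+5=f, t(cons)+12=f, e(vowel)+5=j.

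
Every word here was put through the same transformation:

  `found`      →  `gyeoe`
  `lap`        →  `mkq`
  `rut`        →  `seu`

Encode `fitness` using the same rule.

The shift depends on letter class: consonant f→g is +1, but vowel o→y is +10. Vowels shift forward by 10 and consonants shift forward by 1.
On fitness: f(cons)+1=g, i(vowel)+10=s, t(cons)+1=u, n(cons)+1=o, e(vowel)+10=o, s(cons)+1=t, s(cons)+1=t.

gsuoott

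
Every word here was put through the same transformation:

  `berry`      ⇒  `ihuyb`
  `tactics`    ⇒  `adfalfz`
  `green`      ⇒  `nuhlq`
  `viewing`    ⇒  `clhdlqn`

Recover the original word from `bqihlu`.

Shifts by position in berry: pos 0: b→i (+7), pos 1: e→h (+3), pos 2: r→u (+3), pos 3: r→y (+7), pos 4: y→b (+3) — repeating every 3. The shifts repeat in a cycle of length 3: positions 0,1,… shift by +7, +3, +3, then the pattern repeats.
Decoding bqihlu: b−7=u, q−3=n, i−3=f, h−7=a, l−3=i, u−3=r.

unfair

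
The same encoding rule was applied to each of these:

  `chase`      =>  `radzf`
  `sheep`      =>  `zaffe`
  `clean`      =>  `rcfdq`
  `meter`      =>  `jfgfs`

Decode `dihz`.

c(2)→r(17) and h(7)→a(0) fit y≡7x+3 (mod 26); the inverse of 7 mod 26 is 15. Each letter's alphabet position (a=0..z=25) is mapped through 7·x+3 mod 26 — an affine cipher.
Reversing it on dihz: d(3)→15·(3−3)≡0=a; i(8)→15·(8−3)≡23=x; h(7)→15·(7−3)≡8=i; z(25)→15·(25−3)≡18=s (all mod 26).

axis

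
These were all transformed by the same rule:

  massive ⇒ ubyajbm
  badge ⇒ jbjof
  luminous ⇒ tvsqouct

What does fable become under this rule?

A repeating key of period 3 is used — shifts +8, +1, +6 over and over.
For fable: f+8=n, a+1=b, b+6=h, l+8=t, e+1=f.

nbhtf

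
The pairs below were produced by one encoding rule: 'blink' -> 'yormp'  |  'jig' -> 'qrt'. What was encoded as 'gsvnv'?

Each pair mirrors across the alphabet (b↔y, l↔o, i↔r): positions sum to 25. This is the alphabet-reversal cipher (Atbash): a becomes z, b becomes y, etc.
Decoding gsvnv: g↔t, s↔h, v↔e, n↔m, v↔e.

theme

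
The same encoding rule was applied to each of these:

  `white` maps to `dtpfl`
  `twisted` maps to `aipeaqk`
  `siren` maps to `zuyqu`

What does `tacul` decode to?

Shifts by position in white: pos 0: w→d (+7), pos 1: h→t (+12), pos 2: i→p (+7), pos 3: t→f (+12) — repeating every 2. The shifts repeat in a cycle of length 2: positions 0,1,… shift by +7, +12, then the pattern repeats.
Reversing it on tacul: t−7=m, a−12=o, c−7=v, u−12=i, l−7=e.

movie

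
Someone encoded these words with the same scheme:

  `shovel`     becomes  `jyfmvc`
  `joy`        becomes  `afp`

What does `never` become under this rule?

evmvi

Compare letters: s→j is +17, h→y is +17, o→f is +17 — a constant shift. Each letter is shifted forward by 17 in the alphabet (a Caesar shift of +17).
For never: n+17=e, e+17=v, v+17=m, e+17=v, r+17=i.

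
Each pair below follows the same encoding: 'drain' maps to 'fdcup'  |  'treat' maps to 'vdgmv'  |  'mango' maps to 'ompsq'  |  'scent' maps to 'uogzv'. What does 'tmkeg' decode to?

raise

Shifts by position in drain: pos 0: d→f (+2), pos 1: r→d (+12), pos 2: a→c (+2), pos 3: i→u (+12) — repeating every 2. A repeating key of period 2 is used — shifts +2, +12 over and over.
Undoing it on tmkeg: t−2=r, m−12=a, k−2=i, e−12=s, g−2=e.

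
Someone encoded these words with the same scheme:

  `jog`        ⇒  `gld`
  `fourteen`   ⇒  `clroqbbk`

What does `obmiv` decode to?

Compare letters: j→g is +23, o→l is +23, g→d is +23 — a constant shift. It's a constant shift of +23 (ROT23).
Decoding obmiv: o−23=r, b−23=e, m−23=p, i−23=l, v−23=y.

reply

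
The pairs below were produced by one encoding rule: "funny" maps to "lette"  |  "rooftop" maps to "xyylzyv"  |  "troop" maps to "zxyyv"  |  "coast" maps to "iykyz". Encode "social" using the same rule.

yyiskr

Vowels shift forward by 10 and consonants shift forward by 6.
On social: s(cons)+6=y, o(vowel)+10=y, c(cons)+6=i, i(vowel)+10=s, a(vowel)+10=k, l(cons)+6=r.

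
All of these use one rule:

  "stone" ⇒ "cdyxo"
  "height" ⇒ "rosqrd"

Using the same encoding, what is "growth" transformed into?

Compare letters: s→c is +10, t→d is +10, o→y is +10 — a constant shift. This is a Caesar cipher with shift 10.
For growth: g+10=q, r+10=b, o+10=y, w+10=g, t+10=d, h+10=r.

qbygdr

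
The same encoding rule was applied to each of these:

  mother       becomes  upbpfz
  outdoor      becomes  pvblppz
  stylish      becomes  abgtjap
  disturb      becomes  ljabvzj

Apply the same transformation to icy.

jkg

The shift depends on letter class: consonant m→u is +8, but vowel o→p is +1. Vowels shift forward by 1 and consonants shift forward by 8.
On icy: i(vowel)+1=j, c(cons)+8=k, y(cons)+8=g.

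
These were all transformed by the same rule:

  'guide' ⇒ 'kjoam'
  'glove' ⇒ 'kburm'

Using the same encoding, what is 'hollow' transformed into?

The output letters match the input read backwards, each shifted +6: guide reversed is ediug. Two steps: reverse the string, then apply a Caesar shift of +6.
Applying it to hollow: reverse → wolloh; then shift: w+6=c, o+6=u, l+6=r, l+6=r, o+6=u, h+6=n.

currun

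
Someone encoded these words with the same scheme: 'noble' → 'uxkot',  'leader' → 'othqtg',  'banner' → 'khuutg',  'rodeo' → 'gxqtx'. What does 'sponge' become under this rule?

n(13)→u(20) and o(14)→x(23) fit y≡3x+7 (mod 26); the inverse of 3 mod 26 is 9. This is an affine cipher: with a=0,…,z=25, each position x becomes (3x+7) mod 26.
For sponge: s(18)→3·18+7≡9=j; p(15)→3·15+7≡0=a; o(14)→3·14+7≡23=x; n(13)→3·13+7≡20=u; g(6)→3·6+7≡25=z; e(4)→3·4+7≡19=t (all mod 26).

jaxuzt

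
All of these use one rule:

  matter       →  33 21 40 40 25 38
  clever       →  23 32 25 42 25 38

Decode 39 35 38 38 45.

m is letter #13 and maps to 33: an offset of 20. Each letter is replaced by its alphabet position (a=1..z=26) + 20.
Reversing it on 39 35 38 38 45: 39→(39−20)÷1=19=s, 35→(35−20)÷1=15=o, 38→(38−20)÷1=18=r, 38→(38−20)÷1=18=r, 45→(45−20)÷1=25=y.

sorry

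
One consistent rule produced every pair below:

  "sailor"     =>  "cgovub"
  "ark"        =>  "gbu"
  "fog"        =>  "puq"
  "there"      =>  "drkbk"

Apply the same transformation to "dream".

nbkgw

Vowels shift forward by 6 and consonants shift forward by 10.
On dream: d(cons)+10=n, r(cons)+10=b, e(vowel)+6=k, a(vowel)+6=g, m(cons)+10=w.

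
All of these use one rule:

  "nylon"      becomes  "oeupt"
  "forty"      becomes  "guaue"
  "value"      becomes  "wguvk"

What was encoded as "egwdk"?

It's a Vigenère-style cipher with numeric key [1,6,9]: position i shifts by key[i mod 3].
Reversing it on egwdk: e−1=d, g−6=a, w−9=n, d−1=c, k−6=e.

dance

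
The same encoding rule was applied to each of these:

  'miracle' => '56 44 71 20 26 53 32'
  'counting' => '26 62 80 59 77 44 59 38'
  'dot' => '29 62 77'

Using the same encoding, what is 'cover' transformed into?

m(#13)→56 and i(#9)→44: differences scale by 3, so n = 3·pos + 17. Each letter becomes 3×(its alphabet position, a=1..z=26) + 17.
For cover: c=3→26, o=15→62, v=22→83, e=5→32, r=18→71.

26 62 83 32 71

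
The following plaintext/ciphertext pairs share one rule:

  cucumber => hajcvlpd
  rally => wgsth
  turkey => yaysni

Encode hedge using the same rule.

mkkon

Each letter shifts forward by (position + 5), i.e. 5, 6, 7, … — the shift grows by one for each successive letter.
For hedge: h+5=m, e+6=k, d+7=k, g+8=o, e+9=n.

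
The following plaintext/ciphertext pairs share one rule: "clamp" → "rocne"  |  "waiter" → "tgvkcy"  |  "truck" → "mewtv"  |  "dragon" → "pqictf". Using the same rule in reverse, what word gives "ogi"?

gem

The output letters match the input read backwards, each shifted +2: clamp reversed is pmalc. Read the word backwards and shift each letter +2.
Reversing it on ogi: shift back: o−2=m, g−2=e, i−2=g → meg; then reverse → gem.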